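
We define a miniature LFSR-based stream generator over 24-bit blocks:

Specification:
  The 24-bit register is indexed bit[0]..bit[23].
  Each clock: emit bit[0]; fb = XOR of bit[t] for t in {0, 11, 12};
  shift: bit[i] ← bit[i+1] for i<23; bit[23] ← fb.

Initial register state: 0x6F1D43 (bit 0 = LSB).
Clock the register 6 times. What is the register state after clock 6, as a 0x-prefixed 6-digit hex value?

0x45BC75

reg_0 = 0x6F1D43
clock 1: out=1, reg = 0xB78EA1
clock 2: out=1, reg = 0x5BC750
clock 3: out=0, reg = 0x2DE3A8
clock 4: out=0, reg = 0x16F1D4
clock 5: out=0, reg = 0x8B78EA
clock 6: out=0, reg = 0x45BC75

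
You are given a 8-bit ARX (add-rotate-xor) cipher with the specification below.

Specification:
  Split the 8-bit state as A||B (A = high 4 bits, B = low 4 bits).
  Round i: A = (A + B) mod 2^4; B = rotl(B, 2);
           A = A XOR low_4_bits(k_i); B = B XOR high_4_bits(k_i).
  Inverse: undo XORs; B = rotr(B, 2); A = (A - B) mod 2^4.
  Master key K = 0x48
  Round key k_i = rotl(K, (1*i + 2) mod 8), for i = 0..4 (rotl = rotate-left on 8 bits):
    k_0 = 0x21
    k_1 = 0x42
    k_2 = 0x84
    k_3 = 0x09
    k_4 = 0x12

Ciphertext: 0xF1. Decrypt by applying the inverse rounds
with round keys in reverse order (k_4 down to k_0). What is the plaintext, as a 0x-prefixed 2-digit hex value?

s_0 = ciphertext = 0xF1
s_1 = InvRound(s_0, k_4) = 0xD0
s_2 = InvRound(s_1, k_3) = 0x40
s_3 = InvRound(s_2, k_2) = 0xE2
s_4 = InvRound(s_3, k_1) = 0x39
s_5 = InvRound(s_4, k_0) = 0x4E

0x4E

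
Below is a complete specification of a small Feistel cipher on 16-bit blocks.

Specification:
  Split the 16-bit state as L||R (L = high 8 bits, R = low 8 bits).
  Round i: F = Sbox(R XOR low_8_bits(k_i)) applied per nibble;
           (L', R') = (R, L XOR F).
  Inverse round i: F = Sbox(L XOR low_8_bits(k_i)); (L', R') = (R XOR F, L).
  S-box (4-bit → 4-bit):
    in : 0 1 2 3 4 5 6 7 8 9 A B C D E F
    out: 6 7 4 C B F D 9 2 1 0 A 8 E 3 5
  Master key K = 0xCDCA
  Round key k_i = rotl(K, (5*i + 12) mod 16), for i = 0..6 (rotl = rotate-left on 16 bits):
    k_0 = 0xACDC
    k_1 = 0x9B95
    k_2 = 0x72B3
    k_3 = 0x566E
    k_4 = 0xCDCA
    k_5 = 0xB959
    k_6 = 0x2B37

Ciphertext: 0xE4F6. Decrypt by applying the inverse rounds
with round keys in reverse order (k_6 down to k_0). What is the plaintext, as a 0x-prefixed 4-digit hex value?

s_0 = ciphertext = 0xE4F6
s_1 = InvRound(s_0, k_6) = 0x1AE4
s_2 = InvRound(s_1, k_5) = 0x581A
s_3 = InvRound(s_2, k_4) = 0x0E58
s_4 = InvRound(s_3, k_3) = 0x8E0E
s_5 = InvRound(s_4, k_2) = 0xC08E
s_6 = InvRound(s_5, k_1) = 0x71C0
s_7 = InvRound(s_6, k_0) = 0xCE71

0xCE71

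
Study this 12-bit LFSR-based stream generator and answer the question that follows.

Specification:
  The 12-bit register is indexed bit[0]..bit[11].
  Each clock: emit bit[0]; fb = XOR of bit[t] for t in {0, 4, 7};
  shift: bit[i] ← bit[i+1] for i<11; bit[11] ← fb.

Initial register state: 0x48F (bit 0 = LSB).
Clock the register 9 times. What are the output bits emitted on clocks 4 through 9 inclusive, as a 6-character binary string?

reg_0 = 0x48F
clock 1: out=1, reg = 0x247
clock 2: out=1, reg = 0x923
clock 3: out=1, reg = 0xC91
clock 4: out=1, reg = 0xE48
clock 5: out=0, reg = 0x724
clock 6: out=0, reg = 0x392
clock 7: out=0, reg = 0x1C9
clock 8: out=1, reg = 0x0E4
clock 9: out=0, reg = 0x872

100010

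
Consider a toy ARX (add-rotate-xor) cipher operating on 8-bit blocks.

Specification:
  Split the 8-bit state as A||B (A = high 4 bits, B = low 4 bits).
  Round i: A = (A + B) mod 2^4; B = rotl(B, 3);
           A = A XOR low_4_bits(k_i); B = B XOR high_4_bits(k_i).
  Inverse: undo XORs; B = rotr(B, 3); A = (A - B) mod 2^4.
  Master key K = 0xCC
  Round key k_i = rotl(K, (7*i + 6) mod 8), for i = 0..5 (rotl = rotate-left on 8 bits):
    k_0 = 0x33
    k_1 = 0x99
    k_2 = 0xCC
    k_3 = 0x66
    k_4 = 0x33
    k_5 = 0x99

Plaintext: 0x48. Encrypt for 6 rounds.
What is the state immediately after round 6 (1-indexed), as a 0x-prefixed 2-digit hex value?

0x72

s_0 = plaintext = 0x48
s_1 = Round(s_0, k_0) = 0xF7
s_2 = Round(s_1, k_1) = 0xF2
s_3 = Round(s_2, k_2) = 0xDD
s_4 = Round(s_3, k_3) = 0xC8
s_5 = Round(s_4, k_4) = 0x77
s_6 = Round(s_5, k_5) = 0x72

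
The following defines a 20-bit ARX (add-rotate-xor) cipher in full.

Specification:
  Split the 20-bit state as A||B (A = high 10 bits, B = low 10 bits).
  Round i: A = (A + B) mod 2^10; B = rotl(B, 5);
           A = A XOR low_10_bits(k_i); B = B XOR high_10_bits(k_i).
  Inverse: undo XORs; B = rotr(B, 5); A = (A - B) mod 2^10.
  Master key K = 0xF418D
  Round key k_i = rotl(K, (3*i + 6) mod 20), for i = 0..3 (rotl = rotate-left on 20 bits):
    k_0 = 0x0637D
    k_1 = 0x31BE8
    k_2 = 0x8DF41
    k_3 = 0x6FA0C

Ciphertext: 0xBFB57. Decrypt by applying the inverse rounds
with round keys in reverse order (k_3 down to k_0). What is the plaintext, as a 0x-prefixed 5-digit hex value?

0x16FDE

s_0 = ciphertext = 0xBFB57
s_1 = InvRound(s_0, k_3) = 0xEED37
s_2 = InvRound(s_1, k_2) = 0x38818
s_3 = InvRound(s_2, k_1) = 0xD13C6
s_4 = InvRound(s_3, k_0) = 0x16FDE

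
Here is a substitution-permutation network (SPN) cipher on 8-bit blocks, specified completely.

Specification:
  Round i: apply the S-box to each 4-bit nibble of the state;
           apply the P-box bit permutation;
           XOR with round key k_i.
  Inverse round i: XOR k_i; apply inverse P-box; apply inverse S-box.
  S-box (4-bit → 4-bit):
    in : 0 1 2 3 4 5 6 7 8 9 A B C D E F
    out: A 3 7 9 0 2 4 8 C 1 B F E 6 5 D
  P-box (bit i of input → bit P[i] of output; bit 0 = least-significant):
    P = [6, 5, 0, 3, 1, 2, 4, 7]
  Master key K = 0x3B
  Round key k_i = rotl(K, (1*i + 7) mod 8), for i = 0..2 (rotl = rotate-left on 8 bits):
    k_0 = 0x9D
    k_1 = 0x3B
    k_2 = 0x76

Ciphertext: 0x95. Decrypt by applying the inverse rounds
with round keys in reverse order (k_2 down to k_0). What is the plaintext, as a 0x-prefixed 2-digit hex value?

s_0 = ciphertext = 0x95
s_1 = InvRound(s_0, k_2) = 0x32
s_2 = InvRound(s_1, k_1) = 0x48
s_3 = InvRound(s_2, k_0) = 0xCE

0xCE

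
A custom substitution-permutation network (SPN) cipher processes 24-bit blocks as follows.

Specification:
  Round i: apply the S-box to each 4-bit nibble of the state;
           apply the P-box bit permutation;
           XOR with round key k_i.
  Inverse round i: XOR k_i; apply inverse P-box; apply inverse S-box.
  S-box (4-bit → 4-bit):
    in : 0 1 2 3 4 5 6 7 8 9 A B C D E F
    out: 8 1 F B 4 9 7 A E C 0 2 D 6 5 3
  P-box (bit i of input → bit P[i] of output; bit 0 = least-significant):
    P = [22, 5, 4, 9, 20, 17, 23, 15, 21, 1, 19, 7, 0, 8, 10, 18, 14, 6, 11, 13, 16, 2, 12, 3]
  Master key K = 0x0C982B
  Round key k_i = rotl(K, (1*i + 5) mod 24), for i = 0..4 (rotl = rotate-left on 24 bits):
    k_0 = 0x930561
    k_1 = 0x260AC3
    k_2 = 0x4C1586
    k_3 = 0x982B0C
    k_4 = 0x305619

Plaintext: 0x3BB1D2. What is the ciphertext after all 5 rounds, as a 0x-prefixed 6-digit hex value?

s_0 = plaintext = 0x3BB1D2
s_1 = Round(s_0, k_0) = 0x70061D
s_2 = Round(s_1, k_1) = 0x1A2AFD
s_3 = Round(s_2, k_2) = 0x5B10B7
s_4 = Round(s_3, k_3) = 0x9B29E5
s_5 = Round(s_4, k_4) = 0xEC41D0

0xEC41D0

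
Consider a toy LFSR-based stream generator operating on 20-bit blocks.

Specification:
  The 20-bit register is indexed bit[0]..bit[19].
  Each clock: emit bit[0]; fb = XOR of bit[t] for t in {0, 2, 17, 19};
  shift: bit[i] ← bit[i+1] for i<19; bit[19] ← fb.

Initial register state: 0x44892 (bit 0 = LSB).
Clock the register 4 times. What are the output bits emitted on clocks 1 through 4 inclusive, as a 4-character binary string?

reg_0 = 0x44892
clock 1: out=0, reg = 0x22449
clock 2: out=1, reg = 0x11224
clock 3: out=0, reg = 0x88912
clock 4: out=0, reg = 0xC4489

0100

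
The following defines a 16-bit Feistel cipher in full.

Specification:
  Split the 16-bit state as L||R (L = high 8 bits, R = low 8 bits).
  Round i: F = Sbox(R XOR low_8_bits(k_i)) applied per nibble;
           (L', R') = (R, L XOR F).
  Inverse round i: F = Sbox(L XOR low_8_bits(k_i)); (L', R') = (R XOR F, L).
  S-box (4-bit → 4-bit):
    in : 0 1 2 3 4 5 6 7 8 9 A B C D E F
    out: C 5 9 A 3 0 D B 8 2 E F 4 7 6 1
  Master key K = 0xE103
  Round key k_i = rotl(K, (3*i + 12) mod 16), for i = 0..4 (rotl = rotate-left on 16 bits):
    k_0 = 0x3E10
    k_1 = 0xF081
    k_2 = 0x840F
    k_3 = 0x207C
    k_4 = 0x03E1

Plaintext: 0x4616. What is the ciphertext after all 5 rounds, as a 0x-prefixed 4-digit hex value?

0x5C07

s_0 = plaintext = 0x4616
s_1 = Round(s_0, k_0) = 0x168B
s_2 = Round(s_1, k_1) = 0x8BD8
s_3 = Round(s_2, k_2) = 0xD8F0
s_4 = Round(s_3, k_3) = 0xF05C
s_5 = Round(s_4, k_4) = 0x5C07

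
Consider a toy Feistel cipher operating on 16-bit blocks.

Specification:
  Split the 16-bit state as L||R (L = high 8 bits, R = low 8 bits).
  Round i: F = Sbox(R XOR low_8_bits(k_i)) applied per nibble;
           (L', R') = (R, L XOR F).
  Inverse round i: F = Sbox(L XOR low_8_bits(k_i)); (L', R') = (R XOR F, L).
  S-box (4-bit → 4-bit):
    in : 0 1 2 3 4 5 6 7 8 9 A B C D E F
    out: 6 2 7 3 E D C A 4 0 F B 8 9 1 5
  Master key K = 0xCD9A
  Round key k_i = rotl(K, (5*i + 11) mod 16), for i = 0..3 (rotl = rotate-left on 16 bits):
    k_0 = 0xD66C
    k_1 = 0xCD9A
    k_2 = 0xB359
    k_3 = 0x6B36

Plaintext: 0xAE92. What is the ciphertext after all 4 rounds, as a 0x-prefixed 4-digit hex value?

0x93A2

s_0 = plaintext = 0xAE92
s_1 = Round(s_0, k_0) = 0x92FF
s_2 = Round(s_1, k_1) = 0xFF5F
s_3 = Round(s_2, k_2) = 0x5F93
s_4 = Round(s_3, k_3) = 0x93A2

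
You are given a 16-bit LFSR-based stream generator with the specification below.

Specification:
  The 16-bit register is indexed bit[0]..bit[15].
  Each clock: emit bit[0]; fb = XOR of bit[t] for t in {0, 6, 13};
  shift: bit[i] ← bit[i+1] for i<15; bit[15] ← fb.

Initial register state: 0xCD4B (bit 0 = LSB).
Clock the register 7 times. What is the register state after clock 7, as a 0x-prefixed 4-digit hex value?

0x719A

reg_0 = 0xCD4B
clock 1: out=1, reg = 0x66A5
clock 2: out=1, reg = 0x3352
clock 3: out=0, reg = 0x19A9
clock 4: out=1, reg = 0x8CD4
clock 5: out=0, reg = 0xC66A
clock 6: out=0, reg = 0xE335
clock 7: out=1, reg = 0x719A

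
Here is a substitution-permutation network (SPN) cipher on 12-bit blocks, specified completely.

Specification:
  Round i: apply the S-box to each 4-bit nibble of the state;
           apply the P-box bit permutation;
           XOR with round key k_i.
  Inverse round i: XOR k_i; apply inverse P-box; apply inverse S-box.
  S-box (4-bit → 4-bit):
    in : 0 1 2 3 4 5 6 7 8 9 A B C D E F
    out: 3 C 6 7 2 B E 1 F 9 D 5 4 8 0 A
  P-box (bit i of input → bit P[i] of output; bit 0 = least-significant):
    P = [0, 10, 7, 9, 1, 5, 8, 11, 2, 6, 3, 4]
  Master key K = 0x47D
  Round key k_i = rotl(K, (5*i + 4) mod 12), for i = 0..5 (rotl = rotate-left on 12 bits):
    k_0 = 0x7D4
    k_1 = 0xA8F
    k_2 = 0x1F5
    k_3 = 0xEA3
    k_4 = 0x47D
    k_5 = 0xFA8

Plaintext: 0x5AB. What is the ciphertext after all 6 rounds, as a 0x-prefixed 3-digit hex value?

s_0 = plaintext = 0x5AB
s_1 = Round(s_0, k_0) = 0xE03
s_2 = Round(s_1, k_1) = 0xE2C
s_3 = Round(s_2, k_2) = 0x055
s_4 = Round(s_3, k_3) = 0x0C4
s_5 = Round(s_4, k_4) = 0x139
s_6 = Round(s_5, k_5) = 0xC93

0xC93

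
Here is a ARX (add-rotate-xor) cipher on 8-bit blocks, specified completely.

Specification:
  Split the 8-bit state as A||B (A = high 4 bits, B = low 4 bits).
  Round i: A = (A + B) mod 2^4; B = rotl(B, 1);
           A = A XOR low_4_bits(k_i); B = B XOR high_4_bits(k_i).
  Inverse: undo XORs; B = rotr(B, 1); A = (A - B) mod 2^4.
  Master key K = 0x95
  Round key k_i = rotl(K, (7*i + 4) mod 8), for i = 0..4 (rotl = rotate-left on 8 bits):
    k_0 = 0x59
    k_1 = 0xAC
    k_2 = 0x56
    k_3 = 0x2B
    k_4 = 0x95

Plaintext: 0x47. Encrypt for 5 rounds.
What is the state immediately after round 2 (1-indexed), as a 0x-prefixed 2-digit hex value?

0x1D

s_0 = plaintext = 0x47
s_1 = Round(s_0, k_0) = 0x2B
s_2 = Round(s_1, k_1) = 0x1D
s_3 = Round(s_2, k_2) = 0x8E
s_4 = Round(s_3, k_3) = 0xDF
s_5 = Round(s_4, k_4) = 0x96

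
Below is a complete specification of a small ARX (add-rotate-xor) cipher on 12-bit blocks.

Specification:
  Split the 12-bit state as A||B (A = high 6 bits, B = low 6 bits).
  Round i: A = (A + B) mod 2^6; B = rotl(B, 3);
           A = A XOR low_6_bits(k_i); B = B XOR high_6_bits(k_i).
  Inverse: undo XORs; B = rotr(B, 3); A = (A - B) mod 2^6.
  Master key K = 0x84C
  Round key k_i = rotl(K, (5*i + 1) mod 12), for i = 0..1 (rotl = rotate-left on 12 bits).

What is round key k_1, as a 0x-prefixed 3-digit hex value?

K = 0x84C
k_0 = rotl(K, (5*0+1) mod 12) = rotl(K, 1) = 0x099
k_1 = rotl(K, (5*1+1) mod 12) = rotl(K, 6) = 0x321

0x321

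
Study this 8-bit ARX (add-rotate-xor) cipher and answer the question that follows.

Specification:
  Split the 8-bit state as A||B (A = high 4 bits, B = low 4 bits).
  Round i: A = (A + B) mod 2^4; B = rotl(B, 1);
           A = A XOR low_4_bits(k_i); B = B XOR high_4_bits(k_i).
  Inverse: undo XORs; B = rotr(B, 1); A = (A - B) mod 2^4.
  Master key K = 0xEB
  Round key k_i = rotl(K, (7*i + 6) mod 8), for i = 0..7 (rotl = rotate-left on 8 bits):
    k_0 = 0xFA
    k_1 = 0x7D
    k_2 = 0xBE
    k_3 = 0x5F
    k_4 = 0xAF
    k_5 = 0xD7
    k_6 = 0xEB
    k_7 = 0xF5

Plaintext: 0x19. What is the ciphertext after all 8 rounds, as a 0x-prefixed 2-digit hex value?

s_0 = plaintext = 0x19
s_1 = Round(s_0, k_0) = 0x0C
s_2 = Round(s_1, k_1) = 0x1E
s_3 = Round(s_2, k_2) = 0x16
s_4 = Round(s_3, k_3) = 0x89
s_5 = Round(s_4, k_4) = 0xE9
s_6 = Round(s_5, k_5) = 0x0E
s_7 = Round(s_6, k_6) = 0x53
s_8 = Round(s_7, k_7) = 0xD9

0xD9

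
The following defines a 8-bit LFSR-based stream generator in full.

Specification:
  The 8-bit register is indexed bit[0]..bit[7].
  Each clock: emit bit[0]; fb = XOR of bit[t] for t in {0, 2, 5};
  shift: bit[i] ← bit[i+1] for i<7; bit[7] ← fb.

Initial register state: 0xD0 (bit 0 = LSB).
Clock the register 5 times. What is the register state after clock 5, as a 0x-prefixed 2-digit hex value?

reg_0 = 0xD0
clock 1: out=0, reg = 0x68
clock 2: out=0, reg = 0xB4
clock 3: out=0, reg = 0x5A
clock 4: out=0, reg = 0x2D
clock 5: out=1, reg = 0x96

0x96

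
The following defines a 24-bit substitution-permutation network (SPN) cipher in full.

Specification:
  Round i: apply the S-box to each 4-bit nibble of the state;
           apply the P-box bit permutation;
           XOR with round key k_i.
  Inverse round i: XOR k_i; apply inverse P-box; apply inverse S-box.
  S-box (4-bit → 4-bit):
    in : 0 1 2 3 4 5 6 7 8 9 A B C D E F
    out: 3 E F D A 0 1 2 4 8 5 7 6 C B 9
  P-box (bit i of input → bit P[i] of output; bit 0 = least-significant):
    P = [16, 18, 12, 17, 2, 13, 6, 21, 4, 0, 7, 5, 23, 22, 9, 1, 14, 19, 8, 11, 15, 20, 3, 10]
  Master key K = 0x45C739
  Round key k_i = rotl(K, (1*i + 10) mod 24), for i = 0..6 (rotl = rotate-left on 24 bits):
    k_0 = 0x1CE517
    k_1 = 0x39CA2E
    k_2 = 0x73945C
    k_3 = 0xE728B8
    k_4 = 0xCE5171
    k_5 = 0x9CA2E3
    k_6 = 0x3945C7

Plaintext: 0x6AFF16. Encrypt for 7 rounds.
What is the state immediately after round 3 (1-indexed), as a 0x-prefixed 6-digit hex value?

s_0 = plaintext = 0x6AFF16
s_1 = Round(s_0, k_0) = 0xBD0465
s_2 = Round(s_1, k_1) = 0xE94303
s_3 = Round(s_2, k_2) = 0x2028EA
s_4 = Round(s_3, k_3) = 0x1EDE36
s_5 = Round(s_4, k_4) = 0xF71F0E
s_6 = Round(s_5, k_5) = 0xD304D5
s_7 = Round(s_6, k_6) = 0xD908AE

0x2028EA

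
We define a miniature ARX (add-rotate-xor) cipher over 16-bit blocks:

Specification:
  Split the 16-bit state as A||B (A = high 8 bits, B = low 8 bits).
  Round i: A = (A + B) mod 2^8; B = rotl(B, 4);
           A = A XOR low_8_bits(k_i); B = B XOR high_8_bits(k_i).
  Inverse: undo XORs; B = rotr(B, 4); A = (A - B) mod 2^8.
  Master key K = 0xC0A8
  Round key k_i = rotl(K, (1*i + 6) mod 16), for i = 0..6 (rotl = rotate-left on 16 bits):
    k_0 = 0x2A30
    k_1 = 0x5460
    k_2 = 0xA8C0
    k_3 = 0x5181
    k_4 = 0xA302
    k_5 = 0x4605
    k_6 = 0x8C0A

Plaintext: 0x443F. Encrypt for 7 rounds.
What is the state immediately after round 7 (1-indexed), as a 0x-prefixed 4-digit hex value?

s_0 = plaintext = 0x443F
s_1 = Round(s_0, k_0) = 0xB3D9
s_2 = Round(s_1, k_1) = 0xECC9
s_3 = Round(s_2, k_2) = 0x7534
s_4 = Round(s_3, k_3) = 0x2812
s_5 = Round(s_4, k_4) = 0x3882
s_6 = Round(s_5, k_5) = 0xBF6E
s_7 = Round(s_6, k_6) = 0x276A

0x276A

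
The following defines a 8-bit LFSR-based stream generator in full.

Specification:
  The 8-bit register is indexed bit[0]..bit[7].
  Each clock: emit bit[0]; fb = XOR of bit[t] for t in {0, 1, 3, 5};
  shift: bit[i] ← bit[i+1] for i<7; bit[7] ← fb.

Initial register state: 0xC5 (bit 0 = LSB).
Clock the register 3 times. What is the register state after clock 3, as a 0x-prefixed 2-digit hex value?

reg_0 = 0xC5
clock 1: out=1, reg = 0xE2
clock 2: out=0, reg = 0x71
clock 3: out=1, reg = 0x38

0x38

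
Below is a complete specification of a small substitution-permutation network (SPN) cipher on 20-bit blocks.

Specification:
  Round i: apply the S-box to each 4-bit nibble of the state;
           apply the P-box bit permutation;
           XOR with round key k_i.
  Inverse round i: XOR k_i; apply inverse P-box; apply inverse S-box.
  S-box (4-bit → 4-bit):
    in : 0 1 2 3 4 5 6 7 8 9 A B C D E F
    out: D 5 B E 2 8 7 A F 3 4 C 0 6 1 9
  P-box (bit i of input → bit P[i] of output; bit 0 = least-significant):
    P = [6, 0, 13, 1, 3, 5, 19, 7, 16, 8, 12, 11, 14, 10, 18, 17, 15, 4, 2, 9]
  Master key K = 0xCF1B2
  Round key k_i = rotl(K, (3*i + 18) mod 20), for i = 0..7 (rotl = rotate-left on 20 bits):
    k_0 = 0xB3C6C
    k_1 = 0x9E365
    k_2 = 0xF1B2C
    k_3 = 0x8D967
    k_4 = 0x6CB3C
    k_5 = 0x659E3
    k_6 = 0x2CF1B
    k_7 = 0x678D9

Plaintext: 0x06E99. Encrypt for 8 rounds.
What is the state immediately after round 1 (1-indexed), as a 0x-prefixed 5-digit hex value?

0xEFA01

s_0 = plaintext = 0x06E99
s_1 = Round(s_0, k_0) = 0xEFA01
s_2 = Round(s_1, k_1) = 0x313AD
s_3 = Round(s_2, k_2) = 0x36039
s_4 = Round(s_3, k_3) = 0x58792
s_5 = Round(s_4, k_4) = 0x08457
s_6 = Round(s_5, k_5) = 0x09E64
s_7 = Round(s_6, k_6) = 0xB0936
s_8 = Round(s_7, k_7) = 0x91B3C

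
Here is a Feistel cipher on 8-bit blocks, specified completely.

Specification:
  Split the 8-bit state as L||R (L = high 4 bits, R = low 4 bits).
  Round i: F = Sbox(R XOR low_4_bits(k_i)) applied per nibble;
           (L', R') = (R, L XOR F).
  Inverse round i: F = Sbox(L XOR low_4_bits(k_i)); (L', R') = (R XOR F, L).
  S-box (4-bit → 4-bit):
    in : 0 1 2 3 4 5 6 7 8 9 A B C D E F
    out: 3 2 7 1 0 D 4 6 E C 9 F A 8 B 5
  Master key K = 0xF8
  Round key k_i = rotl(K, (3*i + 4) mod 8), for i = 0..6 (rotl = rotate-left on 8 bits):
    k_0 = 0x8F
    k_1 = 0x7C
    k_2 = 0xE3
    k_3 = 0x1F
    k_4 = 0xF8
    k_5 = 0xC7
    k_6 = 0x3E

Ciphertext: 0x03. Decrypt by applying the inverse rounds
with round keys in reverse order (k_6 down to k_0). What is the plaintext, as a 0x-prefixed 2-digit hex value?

0x78

s_0 = ciphertext = 0x03
s_1 = InvRound(s_0, k_6) = 0x80
s_2 = InvRound(s_1, k_5) = 0x58
s_3 = InvRound(s_2, k_4) = 0x05
s_4 = InvRound(s_3, k_3) = 0x00
s_5 = InvRound(s_4, k_2) = 0x10
s_6 = InvRound(s_5, k_1) = 0x81
s_7 = InvRound(s_6, k_0) = 0x78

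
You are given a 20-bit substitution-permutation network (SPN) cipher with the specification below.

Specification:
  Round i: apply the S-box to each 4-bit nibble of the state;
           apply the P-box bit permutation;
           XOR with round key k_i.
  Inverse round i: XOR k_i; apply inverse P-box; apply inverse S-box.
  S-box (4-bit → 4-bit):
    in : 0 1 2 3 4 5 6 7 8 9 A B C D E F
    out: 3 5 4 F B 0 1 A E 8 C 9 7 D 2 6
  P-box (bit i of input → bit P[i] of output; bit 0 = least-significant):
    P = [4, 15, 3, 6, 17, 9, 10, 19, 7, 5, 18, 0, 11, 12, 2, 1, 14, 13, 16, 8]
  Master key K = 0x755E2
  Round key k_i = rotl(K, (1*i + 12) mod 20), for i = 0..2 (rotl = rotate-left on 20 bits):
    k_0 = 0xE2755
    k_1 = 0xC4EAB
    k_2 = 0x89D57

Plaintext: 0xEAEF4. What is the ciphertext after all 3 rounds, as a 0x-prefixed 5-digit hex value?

s_0 = plaintext = 0xEAEF4
s_1 = Round(s_0, k_0) = 0xE8123
s_2 = Round(s_1, k_1) = 0x8FA75
s_3 = Round(s_2, k_2) = 0x5AE52

0x5AE52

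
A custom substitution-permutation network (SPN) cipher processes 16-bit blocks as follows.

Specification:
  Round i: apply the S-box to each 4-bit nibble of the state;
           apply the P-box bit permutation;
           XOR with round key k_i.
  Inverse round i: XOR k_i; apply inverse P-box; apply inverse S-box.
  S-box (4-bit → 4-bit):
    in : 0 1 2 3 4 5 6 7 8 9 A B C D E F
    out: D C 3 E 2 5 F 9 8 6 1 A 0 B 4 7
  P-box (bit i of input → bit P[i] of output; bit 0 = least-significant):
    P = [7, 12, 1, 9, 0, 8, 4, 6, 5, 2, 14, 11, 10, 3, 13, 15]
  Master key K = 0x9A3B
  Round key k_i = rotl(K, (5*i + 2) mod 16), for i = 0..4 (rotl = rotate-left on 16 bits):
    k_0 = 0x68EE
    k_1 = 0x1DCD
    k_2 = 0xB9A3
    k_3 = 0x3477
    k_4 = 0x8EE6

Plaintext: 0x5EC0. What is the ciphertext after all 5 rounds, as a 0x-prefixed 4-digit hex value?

0x3196

s_0 = plaintext = 0x5EC0
s_1 = Round(s_0, k_0) = 0x0E6C
s_2 = Round(s_1, k_1) = 0xF89C
s_3 = Round(s_2, k_2) = 0x94BB
s_4 = Round(s_3, k_3) = 0x073B
s_5 = Round(s_4, k_4) = 0x3196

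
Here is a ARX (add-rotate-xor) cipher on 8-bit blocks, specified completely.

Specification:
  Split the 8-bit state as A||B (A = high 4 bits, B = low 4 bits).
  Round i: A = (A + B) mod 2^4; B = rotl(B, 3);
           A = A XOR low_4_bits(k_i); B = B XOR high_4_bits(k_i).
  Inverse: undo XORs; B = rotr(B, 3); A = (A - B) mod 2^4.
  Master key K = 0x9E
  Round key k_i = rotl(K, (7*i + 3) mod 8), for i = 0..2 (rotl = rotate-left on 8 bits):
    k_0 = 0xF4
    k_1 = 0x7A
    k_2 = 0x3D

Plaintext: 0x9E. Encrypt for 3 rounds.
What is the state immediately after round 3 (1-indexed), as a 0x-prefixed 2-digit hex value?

s_0 = plaintext = 0x9E
s_1 = Round(s_0, k_0) = 0x38
s_2 = Round(s_1, k_1) = 0x13
s_3 = Round(s_2, k_2) = 0x9A

0x9A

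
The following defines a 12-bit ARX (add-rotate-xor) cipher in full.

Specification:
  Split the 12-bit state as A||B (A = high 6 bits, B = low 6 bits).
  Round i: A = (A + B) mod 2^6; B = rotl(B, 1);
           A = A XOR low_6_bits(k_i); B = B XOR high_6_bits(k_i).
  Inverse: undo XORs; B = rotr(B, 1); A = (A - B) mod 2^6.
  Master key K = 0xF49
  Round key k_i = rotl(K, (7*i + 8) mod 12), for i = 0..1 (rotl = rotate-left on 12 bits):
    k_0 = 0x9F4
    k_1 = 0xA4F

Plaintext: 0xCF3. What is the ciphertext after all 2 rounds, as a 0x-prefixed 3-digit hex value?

s_0 = plaintext = 0xCF3
s_1 = Round(s_0, k_0) = 0x480
s_2 = Round(s_1, k_1) = 0x769

0x769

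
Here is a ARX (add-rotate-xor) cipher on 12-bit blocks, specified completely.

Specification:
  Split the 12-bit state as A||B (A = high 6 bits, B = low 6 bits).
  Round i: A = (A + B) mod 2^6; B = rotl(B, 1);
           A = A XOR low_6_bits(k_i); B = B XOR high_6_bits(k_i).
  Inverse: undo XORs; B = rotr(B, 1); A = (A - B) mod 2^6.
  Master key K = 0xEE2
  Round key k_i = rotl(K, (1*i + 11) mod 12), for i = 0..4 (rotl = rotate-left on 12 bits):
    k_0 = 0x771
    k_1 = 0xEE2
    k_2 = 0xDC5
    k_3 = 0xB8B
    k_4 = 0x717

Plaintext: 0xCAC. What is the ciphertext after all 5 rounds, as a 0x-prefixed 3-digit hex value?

s_0 = plaintext = 0xCAC
s_1 = Round(s_0, k_0) = 0xBC4
s_2 = Round(s_1, k_1) = 0x473
s_3 = Round(s_2, k_2) = 0x050
s_4 = Round(s_3, k_3) = 0x68E
s_5 = Round(s_4, k_4) = 0xFC0

0xFC0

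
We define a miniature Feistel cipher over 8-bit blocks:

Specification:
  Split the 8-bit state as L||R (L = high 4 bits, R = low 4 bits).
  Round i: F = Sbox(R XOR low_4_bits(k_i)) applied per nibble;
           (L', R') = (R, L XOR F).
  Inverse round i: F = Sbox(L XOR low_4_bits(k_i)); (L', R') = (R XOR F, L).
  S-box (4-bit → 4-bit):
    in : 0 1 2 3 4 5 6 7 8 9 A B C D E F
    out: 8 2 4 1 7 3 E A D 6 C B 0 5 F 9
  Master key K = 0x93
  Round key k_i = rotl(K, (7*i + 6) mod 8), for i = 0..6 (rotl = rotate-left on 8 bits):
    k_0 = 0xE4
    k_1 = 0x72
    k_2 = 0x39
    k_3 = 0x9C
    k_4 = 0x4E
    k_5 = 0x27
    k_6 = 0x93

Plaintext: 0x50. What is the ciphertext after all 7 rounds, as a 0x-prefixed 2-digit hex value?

0xEB

s_0 = plaintext = 0x50
s_1 = Round(s_0, k_0) = 0x02
s_2 = Round(s_1, k_1) = 0x28
s_3 = Round(s_2, k_2) = 0x80
s_4 = Round(s_3, k_3) = 0x08
s_5 = Round(s_4, k_4) = 0x8E
s_6 = Round(s_5, k_5) = 0xEE
s_7 = Round(s_6, k_6) = 0xEB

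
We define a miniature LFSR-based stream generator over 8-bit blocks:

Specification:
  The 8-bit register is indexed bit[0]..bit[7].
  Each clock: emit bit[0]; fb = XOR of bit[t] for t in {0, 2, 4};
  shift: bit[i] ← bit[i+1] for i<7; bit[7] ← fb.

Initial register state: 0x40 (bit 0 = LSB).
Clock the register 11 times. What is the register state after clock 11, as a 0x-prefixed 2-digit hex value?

0x02

reg_0 = 0x40
clock 1: out=0, reg = 0x20
clock 2: out=0, reg = 0x10
clock 3: out=0, reg = 0x88
clock 4: out=0, reg = 0x44
clock 5: out=0, reg = 0xA2
clock 6: out=0, reg = 0x51
clock 7: out=1, reg = 0x28
clock 8: out=0, reg = 0x14
clock 9: out=0, reg = 0x0A
clock 10: out=0, reg = 0x05
clock 11: out=1, reg = 0x02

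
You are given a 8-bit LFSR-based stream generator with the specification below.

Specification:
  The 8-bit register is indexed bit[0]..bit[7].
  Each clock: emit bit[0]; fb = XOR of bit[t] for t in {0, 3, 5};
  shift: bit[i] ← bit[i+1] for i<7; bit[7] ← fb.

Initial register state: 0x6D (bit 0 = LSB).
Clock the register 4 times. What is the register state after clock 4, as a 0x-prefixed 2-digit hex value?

reg_0 = 0x6D
clock 1: out=1, reg = 0xB6
clock 2: out=0, reg = 0xDB
clock 3: out=1, reg = 0x6D
clock 4: out=1, reg = 0xB6

0xB6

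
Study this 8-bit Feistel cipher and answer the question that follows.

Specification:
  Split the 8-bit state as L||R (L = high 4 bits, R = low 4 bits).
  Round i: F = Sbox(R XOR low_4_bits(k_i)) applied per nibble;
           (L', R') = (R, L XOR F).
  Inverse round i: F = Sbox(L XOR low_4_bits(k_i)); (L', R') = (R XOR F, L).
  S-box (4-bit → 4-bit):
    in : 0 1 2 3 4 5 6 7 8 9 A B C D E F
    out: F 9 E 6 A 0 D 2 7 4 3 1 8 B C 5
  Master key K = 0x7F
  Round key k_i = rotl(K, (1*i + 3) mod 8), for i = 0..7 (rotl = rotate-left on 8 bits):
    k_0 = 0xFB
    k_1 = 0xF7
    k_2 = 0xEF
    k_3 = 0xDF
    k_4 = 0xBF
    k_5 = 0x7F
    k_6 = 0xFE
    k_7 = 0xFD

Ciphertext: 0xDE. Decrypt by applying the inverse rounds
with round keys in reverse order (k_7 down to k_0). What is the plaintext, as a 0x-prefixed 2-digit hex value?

0x50

s_0 = ciphertext = 0xDE
s_1 = InvRound(s_0, k_7) = 0x1D
s_2 = InvRound(s_1, k_6) = 0x81
s_3 = InvRound(s_2, k_5) = 0x38
s_4 = InvRound(s_3, k_4) = 0x03
s_5 = InvRound(s_4, k_3) = 0x60
s_6 = InvRound(s_5, k_2) = 0x46
s_7 = InvRound(s_6, k_1) = 0x04
s_8 = InvRound(s_7, k_0) = 0x50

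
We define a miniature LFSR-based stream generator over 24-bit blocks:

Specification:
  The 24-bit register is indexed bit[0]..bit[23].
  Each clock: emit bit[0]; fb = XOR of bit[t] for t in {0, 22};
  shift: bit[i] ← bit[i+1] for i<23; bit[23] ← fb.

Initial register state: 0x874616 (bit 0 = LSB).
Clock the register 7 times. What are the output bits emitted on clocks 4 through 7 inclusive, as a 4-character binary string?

reg_0 = 0x874616
clock 1: out=0, reg = 0x43A30B
clock 2: out=1, reg = 0x21D185
clock 3: out=1, reg = 0x90E8C2
clock 4: out=0, reg = 0x487461
clock 5: out=1, reg = 0x243A30
clock 6: out=0, reg = 0x121D18
clock 7: out=0, reg = 0x090E8C

0100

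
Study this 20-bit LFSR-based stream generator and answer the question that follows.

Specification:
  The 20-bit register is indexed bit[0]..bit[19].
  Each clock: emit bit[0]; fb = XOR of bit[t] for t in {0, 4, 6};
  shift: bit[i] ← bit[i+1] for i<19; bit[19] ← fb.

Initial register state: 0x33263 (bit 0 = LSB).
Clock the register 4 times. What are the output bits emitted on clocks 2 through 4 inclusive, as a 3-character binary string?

reg_0 = 0x33263
clock 1: out=1, reg = 0x19931
clock 2: out=1, reg = 0x0CC98
clock 3: out=0, reg = 0x8664C
clock 4: out=0, reg = 0xC3326

100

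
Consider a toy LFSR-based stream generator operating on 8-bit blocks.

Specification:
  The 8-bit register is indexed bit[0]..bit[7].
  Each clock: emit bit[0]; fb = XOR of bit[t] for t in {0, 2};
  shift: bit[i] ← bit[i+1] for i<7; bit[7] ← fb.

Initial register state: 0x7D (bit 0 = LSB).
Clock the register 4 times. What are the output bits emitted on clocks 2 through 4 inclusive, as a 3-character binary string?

reg_0 = 0x7D
clock 1: out=1, reg = 0x3E
clock 2: out=0, reg = 0x9F
clock 3: out=1, reg = 0x4F
clock 4: out=1, reg = 0x27

011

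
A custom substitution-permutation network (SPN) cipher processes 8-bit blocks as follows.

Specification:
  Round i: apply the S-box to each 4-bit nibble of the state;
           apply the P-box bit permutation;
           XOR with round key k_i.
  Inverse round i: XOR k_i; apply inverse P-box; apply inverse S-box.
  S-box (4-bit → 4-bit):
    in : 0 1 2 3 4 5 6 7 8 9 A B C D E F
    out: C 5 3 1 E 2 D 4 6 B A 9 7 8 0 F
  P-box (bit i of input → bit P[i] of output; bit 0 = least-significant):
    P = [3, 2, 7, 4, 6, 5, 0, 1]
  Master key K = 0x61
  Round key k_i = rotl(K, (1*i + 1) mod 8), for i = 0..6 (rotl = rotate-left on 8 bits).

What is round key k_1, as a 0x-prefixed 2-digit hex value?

0x85

K = 0x61
k_0 = rotl(K, (1*0+1) mod 8) = rotl(K, 1) = 0xC2
k_1 = rotl(K, (1*1+1) mod 8) = rotl(K, 2) = 0x85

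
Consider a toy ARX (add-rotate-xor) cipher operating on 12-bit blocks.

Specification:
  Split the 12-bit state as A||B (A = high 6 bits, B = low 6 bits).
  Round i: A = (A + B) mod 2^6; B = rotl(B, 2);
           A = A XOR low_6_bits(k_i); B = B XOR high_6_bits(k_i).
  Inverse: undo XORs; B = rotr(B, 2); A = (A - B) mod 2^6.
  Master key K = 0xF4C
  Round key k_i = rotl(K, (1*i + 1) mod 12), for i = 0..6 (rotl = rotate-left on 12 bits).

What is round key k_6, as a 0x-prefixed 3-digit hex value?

0x67A

K = 0xF4C
k_0 = rotl(K, (1*0+1) mod 12) = rotl(K, 1) = 0xE99
k_1 = rotl(K, (1*1+1) mod 12) = rotl(K, 2) = 0xD33
k_2 = rotl(K, (1*2+1) mod 12) = rotl(K, 3) = 0xA67
k_3 = rotl(K, (1*3+1) mod 12) = rotl(K, 4) = 0x4CF
k_4 = rotl(K, (1*4+1) mod 12) = rotl(K, 5) = 0x99E
k_5 = rotl(K, (1*5+1) mod 12) = rotl(K, 6) = 0x33D
k_6 = rotl(K, (1*6+1) mod 12) = rotl(K, 7) = 0x67A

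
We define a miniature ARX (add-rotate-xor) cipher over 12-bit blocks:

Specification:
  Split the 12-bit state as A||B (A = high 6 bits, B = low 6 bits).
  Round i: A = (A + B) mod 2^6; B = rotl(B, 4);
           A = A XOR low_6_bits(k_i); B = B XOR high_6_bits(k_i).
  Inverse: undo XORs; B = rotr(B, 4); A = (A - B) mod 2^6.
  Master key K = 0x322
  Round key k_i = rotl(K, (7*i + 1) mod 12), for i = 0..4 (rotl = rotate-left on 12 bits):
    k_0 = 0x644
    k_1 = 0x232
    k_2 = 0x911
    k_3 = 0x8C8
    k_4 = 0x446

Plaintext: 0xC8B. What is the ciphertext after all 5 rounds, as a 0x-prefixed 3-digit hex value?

0x309

s_0 = plaintext = 0xC8B
s_1 = Round(s_0, k_0) = 0xE6B
s_2 = Round(s_1, k_1) = 0x5B2
s_3 = Round(s_2, k_2) = 0x648
s_4 = Round(s_3, k_3) = 0xA61
s_5 = Round(s_4, k_4) = 0x309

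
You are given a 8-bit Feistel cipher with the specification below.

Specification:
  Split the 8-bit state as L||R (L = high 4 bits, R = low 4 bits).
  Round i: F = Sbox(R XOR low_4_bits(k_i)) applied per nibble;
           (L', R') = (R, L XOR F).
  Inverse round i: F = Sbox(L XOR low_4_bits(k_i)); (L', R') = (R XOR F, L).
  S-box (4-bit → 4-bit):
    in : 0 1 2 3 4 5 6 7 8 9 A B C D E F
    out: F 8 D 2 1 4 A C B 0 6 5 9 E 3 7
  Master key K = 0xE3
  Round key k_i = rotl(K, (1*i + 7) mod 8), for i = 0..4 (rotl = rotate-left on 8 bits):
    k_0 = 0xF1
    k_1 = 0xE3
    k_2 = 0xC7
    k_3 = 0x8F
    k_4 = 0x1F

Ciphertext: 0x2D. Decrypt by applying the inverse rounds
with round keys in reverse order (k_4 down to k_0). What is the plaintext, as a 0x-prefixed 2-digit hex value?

s_0 = ciphertext = 0x2D
s_1 = InvRound(s_0, k_4) = 0x32
s_2 = InvRound(s_1, k_3) = 0xB3
s_3 = InvRound(s_2, k_2) = 0xAB
s_4 = InvRound(s_3, k_1) = 0xBA
s_5 = InvRound(s_4, k_0) = 0xCB

0xCB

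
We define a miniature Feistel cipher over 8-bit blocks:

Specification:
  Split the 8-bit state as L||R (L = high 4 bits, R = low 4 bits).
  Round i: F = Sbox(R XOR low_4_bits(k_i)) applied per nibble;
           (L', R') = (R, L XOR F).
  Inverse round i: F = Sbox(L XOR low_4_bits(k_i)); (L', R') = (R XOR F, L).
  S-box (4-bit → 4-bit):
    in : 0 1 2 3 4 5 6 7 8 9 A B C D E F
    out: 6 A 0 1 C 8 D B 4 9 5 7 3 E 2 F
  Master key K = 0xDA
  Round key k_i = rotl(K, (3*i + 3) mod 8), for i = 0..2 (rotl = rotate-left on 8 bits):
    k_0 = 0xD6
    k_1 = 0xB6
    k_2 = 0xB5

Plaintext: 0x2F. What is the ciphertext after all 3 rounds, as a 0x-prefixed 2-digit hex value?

s_0 = plaintext = 0x2F
s_1 = Round(s_0, k_0) = 0xFB
s_2 = Round(s_1, k_1) = 0xB1
s_3 = Round(s_2, k_2) = 0x17

0x17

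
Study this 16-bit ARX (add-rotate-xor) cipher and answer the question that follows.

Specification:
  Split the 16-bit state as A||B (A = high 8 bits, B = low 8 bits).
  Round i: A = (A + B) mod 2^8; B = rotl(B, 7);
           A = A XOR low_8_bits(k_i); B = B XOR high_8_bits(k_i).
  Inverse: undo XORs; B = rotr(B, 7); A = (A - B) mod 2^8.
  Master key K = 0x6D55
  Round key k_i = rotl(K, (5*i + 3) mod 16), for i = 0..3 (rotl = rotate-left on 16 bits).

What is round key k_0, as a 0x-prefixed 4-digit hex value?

0x6AAB

K = 0x6D55
k_0 = rotl(K, (5*0+3) mod 16) = rotl(K, 3) = 0x6AAB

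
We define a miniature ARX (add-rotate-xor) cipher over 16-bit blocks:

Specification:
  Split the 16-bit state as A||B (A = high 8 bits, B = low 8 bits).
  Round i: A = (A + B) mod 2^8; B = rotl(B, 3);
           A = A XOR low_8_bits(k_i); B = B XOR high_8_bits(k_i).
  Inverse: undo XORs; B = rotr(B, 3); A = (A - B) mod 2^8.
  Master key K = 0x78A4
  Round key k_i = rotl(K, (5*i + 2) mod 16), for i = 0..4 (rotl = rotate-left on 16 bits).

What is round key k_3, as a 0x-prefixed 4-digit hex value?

0xF148

K = 0x78A4
k_0 = rotl(K, (5*0+2) mod 16) = rotl(K, 2) = 0xE291
k_1 = rotl(K, (5*1+2) mod 16) = rotl(K, 7) = 0x523C
k_2 = rotl(K, (5*2+2) mod 16) = rotl(K, 12) = 0x478A
k_3 = rotl(K, (5*3+2) mod 16) = rotl(K, 1) = 0xF148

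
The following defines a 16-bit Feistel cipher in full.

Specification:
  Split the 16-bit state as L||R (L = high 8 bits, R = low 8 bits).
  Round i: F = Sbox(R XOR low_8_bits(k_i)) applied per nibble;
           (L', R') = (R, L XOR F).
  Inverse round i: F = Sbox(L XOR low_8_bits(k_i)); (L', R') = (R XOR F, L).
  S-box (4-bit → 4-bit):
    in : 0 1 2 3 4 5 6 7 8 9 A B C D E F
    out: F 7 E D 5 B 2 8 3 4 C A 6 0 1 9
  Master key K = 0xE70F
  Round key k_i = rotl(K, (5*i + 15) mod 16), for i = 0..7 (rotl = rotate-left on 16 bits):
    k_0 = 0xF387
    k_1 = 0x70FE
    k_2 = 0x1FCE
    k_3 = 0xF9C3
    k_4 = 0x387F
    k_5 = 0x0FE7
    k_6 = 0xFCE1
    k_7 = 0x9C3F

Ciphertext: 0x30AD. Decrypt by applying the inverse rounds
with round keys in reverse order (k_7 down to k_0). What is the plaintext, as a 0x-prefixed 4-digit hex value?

s_0 = ciphertext = 0x30AD
s_1 = InvRound(s_0, k_7) = 0x5430
s_2 = InvRound(s_1, k_6) = 0x9B54
s_3 = InvRound(s_2, k_5) = 0xD29B
s_4 = InvRound(s_3, k_4) = 0x5BD2
s_5 = InvRound(s_4, k_3) = 0x915B
s_6 = InvRound(s_5, k_2) = 0xE291
s_7 = InvRound(s_6, k_1) = 0xE7E2
s_8 = InvRound(s_7, k_0) = 0xCDE7

0xCDE7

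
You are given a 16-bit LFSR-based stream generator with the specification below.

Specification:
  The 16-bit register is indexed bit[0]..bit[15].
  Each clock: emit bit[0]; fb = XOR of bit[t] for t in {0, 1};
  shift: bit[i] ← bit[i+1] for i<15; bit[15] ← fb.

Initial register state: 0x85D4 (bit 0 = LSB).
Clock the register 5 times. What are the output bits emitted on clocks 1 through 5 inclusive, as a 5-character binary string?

00101

reg_0 = 0x85D4
clock 1: out=0, reg = 0x42EA
clock 2: out=0, reg = 0xA175
clock 3: out=1, reg = 0xD0BA
clock 4: out=0, reg = 0xE85D
clock 5: out=1, reg = 0xF42E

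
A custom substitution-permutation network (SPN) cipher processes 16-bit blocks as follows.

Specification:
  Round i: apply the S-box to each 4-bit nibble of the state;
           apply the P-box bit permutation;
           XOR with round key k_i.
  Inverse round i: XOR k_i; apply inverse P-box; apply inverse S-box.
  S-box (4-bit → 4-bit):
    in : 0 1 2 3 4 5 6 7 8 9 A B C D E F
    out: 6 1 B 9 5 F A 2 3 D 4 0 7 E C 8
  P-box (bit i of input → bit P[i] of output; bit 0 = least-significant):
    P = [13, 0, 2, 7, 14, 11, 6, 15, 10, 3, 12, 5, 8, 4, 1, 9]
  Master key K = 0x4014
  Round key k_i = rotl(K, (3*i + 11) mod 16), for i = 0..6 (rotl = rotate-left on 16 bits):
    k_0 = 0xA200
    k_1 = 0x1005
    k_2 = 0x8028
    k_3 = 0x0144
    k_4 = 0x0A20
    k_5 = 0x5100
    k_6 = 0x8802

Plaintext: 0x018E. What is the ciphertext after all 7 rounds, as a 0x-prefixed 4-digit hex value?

0xA7DF

s_0 = plaintext = 0x018E
s_1 = Round(s_0, k_0) = 0xEE96
s_2 = Round(s_1, k_1) = 0xC2E6
s_3 = Round(s_2, k_2) = 0x05D3
s_4 = Round(s_3, k_3) = 0xBDBE
s_5 = Round(s_4, k_4) = 0x1A8C
s_6 = Round(s_5, k_5) = 0x2805
s_7 = Round(s_6, k_6) = 0xA7DF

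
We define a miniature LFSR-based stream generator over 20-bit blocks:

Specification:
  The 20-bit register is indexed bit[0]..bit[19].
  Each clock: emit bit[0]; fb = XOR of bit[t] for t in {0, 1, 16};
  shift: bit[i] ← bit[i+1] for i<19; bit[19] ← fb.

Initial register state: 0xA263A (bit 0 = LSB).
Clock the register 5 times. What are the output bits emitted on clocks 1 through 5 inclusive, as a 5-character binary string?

01011

reg_0 = 0xA263A
clock 1: out=0, reg = 0xD131D
clock 2: out=1, reg = 0x6898E
clock 3: out=0, reg = 0xB44C7
clock 4: out=1, reg = 0xDA263
clock 5: out=1, reg = 0xED131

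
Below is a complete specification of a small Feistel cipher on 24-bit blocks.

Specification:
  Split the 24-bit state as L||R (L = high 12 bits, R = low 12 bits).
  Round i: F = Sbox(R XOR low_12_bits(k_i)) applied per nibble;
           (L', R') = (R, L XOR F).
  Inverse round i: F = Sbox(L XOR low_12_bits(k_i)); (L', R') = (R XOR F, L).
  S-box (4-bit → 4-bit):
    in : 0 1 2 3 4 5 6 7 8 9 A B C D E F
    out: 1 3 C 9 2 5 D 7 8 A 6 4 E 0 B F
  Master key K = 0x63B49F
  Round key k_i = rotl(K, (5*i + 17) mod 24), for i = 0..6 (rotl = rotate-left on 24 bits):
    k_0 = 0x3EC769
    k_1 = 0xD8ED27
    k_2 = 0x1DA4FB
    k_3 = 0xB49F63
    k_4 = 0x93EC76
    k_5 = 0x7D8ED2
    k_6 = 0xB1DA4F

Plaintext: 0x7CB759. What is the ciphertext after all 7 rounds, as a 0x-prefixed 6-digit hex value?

s_0 = plaintext = 0x7CB759
s_1 = Round(s_0, k_0) = 0x75965A
s_2 = Round(s_1, k_1) = 0x65A329
s_3 = Round(s_2, k_2) = 0x329156
s_4 = Round(s_3, k_3) = 0x1568BC
s_5 = Round(s_4, k_4) = 0x8BC3B0
s_6 = Round(s_5, k_5) = 0x3B0860
s_7 = Round(s_6, k_6) = 0x860F7F

0x860F7F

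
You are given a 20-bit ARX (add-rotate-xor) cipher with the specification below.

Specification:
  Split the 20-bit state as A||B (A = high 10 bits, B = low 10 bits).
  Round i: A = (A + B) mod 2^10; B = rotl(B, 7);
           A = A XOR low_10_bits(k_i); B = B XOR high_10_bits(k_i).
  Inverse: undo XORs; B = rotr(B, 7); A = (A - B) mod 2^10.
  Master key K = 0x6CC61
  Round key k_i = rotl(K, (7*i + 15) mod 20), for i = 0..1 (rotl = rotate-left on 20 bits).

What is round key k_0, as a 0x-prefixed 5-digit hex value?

0x0B663

K = 0x6CC61
k_0 = rotl(K, (7*0+15) mod 20) = rotl(K, 15) = 0x0B663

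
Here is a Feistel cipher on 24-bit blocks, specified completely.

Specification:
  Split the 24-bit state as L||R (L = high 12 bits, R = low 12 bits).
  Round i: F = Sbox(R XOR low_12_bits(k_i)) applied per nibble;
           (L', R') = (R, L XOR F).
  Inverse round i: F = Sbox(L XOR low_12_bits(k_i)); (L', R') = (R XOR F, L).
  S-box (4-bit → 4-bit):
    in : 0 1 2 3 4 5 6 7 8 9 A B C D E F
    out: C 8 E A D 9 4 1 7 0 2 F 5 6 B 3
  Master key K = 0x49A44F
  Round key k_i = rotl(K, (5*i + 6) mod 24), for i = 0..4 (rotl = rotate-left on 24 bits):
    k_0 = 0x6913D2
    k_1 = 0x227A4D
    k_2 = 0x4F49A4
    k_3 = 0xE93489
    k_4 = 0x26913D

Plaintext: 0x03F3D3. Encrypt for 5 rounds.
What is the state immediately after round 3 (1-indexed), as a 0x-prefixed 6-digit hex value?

0x72178E

s_0 = plaintext = 0x03F3D3
s_1 = Round(s_0, k_0) = 0x3D3CF7
s_2 = Round(s_1, k_1) = 0xCF7721
s_3 = Round(s_2, k_2) = 0x72178E
s_4 = Round(s_3, k_3) = 0x78EDE0
s_5 = Round(s_4, k_4) = 0xDE02E8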